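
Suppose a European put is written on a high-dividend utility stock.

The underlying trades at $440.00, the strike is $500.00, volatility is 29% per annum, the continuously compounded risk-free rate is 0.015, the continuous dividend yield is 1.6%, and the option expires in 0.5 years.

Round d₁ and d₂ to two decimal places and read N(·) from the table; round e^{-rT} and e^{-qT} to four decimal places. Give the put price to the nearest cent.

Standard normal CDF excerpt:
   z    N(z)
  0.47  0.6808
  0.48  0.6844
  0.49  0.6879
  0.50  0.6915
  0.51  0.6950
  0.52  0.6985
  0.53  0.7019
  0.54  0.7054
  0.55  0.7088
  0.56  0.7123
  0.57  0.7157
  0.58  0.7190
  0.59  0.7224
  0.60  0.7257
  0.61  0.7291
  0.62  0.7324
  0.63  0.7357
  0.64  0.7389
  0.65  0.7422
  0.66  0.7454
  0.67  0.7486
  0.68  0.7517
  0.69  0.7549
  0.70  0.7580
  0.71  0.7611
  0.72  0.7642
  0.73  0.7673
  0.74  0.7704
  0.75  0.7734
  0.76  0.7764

σ√T = 0.29 × 0.7071 = 0.2051
d₁ = [ln(440/500) + (0.015 − 0.016 + 0.29²/2)·0.5] / 0.2051 = [-0.1278 + 0.0205] / 0.2051 = -0.5233 which rounds to -0.52
d₂ = d₁ − σ√T = -0.5233 − 0.2051 = -0.7284 which rounds to -0.73
exp(−qT) = exp(−0.016·0.5) = 0.9920;  exp(−rT) = exp(−0.015·0.5) = 0.9925
N(−d₂) = N(0.73) = 0.7673;  N(−d₁) = N(0.52) = 0.6985
P = 500·0.9925·0.7673 − 440·0.9920·0.6985 = 380.7726 − 304.8813 = 75.8913

$75.89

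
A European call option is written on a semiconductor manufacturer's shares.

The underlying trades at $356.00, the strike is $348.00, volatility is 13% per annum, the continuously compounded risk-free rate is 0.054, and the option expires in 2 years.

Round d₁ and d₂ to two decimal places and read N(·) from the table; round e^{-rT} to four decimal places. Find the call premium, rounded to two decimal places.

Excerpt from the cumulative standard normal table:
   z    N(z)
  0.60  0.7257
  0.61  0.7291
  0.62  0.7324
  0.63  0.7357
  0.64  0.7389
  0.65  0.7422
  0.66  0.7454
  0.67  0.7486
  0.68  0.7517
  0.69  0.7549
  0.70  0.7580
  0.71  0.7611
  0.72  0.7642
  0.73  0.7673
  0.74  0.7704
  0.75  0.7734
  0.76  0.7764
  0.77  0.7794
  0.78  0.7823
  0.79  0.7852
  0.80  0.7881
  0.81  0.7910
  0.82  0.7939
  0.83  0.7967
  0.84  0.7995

$51.79

T = 2;  σ√T = 0.1838
d₁ = [ln(356/348) + (0.054 + ½·0.13²)·2] / (σ√T) = (0.0227 + 0.1249) / 0.1838 = 0.8030 → 0.80
d₂ = 0.8030 − 0.1838 = 0.6191 → 0.62
e^(−rT) = e^(−0.054·2) = 0.8976
C = 356·N(0.80) − 348·0.8976·N(0.62) = 356·0.7881 − 348·0.8976·0.7324 = 280.5636 − 228.7760 = 51.7876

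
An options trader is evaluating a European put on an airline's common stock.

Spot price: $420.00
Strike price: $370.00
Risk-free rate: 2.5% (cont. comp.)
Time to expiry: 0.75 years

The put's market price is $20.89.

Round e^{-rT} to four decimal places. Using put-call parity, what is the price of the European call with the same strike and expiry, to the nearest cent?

e^(−rT) = e^(−0.025·0.75) = 0.9814
Put-call parity: C − P = S − K·e^(−rT) = 420 − 370·0.9814 = 420 − 363.1180 = 56.8820
C = P + (C − P) = 20.89 + (56.8820) = 77.7720

$77.77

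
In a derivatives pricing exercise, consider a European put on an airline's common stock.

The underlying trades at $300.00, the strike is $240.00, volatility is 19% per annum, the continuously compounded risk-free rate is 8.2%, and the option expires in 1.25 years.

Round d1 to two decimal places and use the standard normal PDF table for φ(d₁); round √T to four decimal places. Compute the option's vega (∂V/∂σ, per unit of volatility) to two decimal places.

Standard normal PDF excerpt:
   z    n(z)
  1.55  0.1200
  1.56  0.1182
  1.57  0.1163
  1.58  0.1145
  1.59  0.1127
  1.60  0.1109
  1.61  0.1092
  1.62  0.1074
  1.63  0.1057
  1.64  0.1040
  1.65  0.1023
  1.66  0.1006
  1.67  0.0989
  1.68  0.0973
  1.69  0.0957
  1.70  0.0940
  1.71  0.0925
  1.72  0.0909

34.88

σ√T = 0.19 × 1.1180 = 0.2124
ln(S/K) + (r + σ²/2)T = ln(300/240) + (0.082 + 0.19²/2)·1.25 = 0.2231 + 0.1251 = 0.3482
d₁ = 0.3482 / 0.2124 = 1.6392 ≈ 1.64
√T = √1.25 = 1.1180
φ(d₁) = φ(1.64) = 0.1040
vega = S·φ(d₁)·√T = 300·0.1040·1.1180 = 34.8816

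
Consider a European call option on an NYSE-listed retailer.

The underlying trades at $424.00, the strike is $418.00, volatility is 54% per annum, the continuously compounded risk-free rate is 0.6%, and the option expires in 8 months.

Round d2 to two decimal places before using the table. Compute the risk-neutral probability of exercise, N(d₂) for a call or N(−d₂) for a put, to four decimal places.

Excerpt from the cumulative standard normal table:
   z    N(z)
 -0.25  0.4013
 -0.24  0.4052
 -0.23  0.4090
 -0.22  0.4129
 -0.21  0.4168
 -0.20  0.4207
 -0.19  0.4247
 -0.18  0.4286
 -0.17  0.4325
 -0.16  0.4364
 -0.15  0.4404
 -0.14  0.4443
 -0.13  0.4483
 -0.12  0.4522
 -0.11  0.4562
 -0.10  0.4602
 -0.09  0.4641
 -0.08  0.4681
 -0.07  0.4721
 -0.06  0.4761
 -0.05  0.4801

σ√T = 0.54·√0.6667 = 0.4409
d₁ = [ln(424/418) + (0.006 + 0.54²/2)·0.6667] / 0.4409 = [0.0143 + 0.1012] / 0.4409 = 0.2619 ≈ 0.26
d₂ = d₁ − σ√T = 0.2619 − 0.4409 = -0.1791 ≈ -0.18
Risk-neutral Pr[S_T > K] = N(d₂) = N(-0.18) = 0.4286

0.4286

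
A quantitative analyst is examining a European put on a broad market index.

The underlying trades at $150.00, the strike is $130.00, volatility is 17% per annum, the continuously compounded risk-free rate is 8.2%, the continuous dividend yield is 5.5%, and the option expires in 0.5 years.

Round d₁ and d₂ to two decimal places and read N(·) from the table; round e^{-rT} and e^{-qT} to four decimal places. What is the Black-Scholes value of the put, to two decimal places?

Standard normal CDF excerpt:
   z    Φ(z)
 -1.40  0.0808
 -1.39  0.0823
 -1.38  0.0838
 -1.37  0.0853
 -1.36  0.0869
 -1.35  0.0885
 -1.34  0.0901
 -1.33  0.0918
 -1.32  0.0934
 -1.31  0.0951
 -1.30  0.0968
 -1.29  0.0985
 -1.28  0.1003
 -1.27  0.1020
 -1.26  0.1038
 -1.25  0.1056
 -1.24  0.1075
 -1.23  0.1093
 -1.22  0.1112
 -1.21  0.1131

σ√T = 0.17 × 0.7071 = 0.1202
d₁ = [ln(150/130) + (0.082 − 0.055 + ½·0.17²)·0.5] / (σ√T) = (0.1431 + 0.0207) / 0.1202 = 1.3629 ≈ 1.36
d₂ = 1.3629 − 0.1202 = 1.2426 ≈ 1.24
exp(−qT) = exp(−0.055·0.5) = 0.9729;  exp(−rT) = exp(−0.082·0.5) = 0.9598
N(−d₂) = N(-1.24) = 0.1075;  N(−d₁) = N(-1.36) = 0.0869
P = 130·0.9598·0.1075 − 150·0.9729·0.0869 = 13.4132 − 12.6818 = 0.7315

$0.73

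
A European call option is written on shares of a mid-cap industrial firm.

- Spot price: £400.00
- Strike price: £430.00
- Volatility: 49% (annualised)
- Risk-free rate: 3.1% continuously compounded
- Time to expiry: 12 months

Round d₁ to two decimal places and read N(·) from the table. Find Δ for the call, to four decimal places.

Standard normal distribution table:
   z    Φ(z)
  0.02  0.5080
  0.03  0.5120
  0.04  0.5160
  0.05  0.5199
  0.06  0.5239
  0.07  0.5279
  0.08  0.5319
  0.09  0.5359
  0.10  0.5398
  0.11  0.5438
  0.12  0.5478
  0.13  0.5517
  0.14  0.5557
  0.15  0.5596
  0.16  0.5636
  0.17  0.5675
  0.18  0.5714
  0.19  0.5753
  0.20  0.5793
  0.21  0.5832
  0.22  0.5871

0.5636

σ√T = 0.49 × 1.0000 = 0.4900
d₁ = [ln(400/430) + (0.031 + ½·0.49²)·1] / (σ√T) = (-0.0723 + 0.1510) / 0.4900 = 0.1607 ⇒ 0.16
N(d₁) = N(0.16) = 0.5636
Δ_call = N(d₁) = 0.5636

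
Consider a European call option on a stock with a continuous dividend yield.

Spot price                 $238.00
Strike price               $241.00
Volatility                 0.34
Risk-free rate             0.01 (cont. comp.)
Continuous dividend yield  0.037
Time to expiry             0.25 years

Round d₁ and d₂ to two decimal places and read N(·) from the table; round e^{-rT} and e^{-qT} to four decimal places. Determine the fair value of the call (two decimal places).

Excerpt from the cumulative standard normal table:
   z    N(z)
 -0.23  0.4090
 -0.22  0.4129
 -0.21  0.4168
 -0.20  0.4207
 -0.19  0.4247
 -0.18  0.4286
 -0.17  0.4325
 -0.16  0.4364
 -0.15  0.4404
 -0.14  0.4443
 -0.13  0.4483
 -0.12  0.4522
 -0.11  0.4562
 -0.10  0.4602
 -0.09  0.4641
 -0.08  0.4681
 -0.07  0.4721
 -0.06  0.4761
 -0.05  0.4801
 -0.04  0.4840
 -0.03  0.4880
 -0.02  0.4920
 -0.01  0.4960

$13.94

T = 0.25;  σ√T = 0.1700
d₁ = [ln(238/241) + (0.01 − 0.037 + 0.34²/2)·0.25] / 0.1700 = [-0.0125 + 0.0077] / 0.1700 = -0.0284 → -0.03
d₂ = d₁ − σ√T = -0.0284 − 0.1700 = -0.1984 → -0.20
e^(−qT) = e^(−0.037·0.25) = 0.9908;  e^(−rT) = e^(−0.01·0.25) = 0.9975
C = 238·0.9908·N(-0.03) − 241·0.9975·N(-0.20) = 238·0.9908·0.4880 − 241·0.9975·0.4207 = 115.0755 − 101.1352 = 13.9402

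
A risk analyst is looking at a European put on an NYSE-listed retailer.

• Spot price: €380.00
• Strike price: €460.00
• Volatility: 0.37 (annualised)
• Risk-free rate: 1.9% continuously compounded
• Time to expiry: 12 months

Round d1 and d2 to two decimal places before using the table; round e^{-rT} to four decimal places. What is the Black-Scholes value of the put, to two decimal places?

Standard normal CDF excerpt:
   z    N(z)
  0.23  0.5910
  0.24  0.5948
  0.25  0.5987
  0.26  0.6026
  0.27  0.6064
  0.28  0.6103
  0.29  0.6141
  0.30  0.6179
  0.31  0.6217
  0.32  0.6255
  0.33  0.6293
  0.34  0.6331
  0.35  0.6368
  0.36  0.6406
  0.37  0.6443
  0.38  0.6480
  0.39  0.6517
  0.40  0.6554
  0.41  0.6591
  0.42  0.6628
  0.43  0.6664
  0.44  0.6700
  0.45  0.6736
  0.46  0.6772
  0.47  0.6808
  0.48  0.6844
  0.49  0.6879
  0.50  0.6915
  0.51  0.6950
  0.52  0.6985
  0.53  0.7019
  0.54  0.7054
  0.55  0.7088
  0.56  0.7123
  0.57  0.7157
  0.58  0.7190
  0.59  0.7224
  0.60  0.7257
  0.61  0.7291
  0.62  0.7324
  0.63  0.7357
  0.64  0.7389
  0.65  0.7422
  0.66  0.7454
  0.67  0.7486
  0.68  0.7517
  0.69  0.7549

σ√T = 0.37·√1 = 0.3700
d₁ = [ln(380/460) + (0.019 + 0.37²/2)·1] / 0.3700 = [-0.1911 + 0.0874] / 0.3700 = -0.2800 which rounds to -0.28
d₂ = d₁ − σ√T = -0.2800 − 0.3700 = -0.6500 which rounds to -0.65
e^(−rT) = e^(−0.019·1) = 0.9812
N(−d₂) = N(0.65) = 0.7422;  N(−d₁) = N(0.28) = 0.6103
P = 460·0.9812·0.7422 − 380·0.6103 = 334.9935 − 231.9140 = 103.0795

€103.08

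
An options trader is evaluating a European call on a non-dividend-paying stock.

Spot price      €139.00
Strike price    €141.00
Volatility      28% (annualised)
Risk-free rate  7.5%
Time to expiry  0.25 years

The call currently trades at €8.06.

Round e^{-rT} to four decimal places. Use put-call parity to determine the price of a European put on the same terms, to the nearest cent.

€7.44

e^(−rT) = e^(−0.075·0.25) = 0.9814
Put-call parity: C − P = S − K·e^(−rT) = 139 − 141·0.9814 = 139 − 138.3774 = 0.6226
P = C − (C − P) = 8.06 − (0.6226) = 7.4374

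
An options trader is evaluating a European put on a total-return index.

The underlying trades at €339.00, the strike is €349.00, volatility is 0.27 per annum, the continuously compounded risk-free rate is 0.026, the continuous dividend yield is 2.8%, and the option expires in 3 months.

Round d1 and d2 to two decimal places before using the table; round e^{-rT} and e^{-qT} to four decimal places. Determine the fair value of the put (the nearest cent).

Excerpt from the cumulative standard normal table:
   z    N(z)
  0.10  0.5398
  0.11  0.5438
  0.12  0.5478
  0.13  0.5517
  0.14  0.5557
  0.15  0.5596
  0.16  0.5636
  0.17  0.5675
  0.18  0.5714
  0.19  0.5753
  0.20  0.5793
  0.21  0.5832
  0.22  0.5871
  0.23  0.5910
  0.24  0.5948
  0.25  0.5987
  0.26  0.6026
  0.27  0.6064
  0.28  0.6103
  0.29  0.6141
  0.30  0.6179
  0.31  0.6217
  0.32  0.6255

€24.55

T = 0.25;  σ√T = 0.1350
d₁ = [ln(339/349) + (0.026 − 0.028 + 0.27²/2)·0.25] / 0.1350 = [-0.0291 + 0.0086] / 0.1350 = -0.1516 which rounds to -0.15
d₂ = d₁ − σ√T = -0.1516 − 0.1350 = -0.2866 which rounds to -0.29
exp(−qT) = exp(−0.028·0.25) = 0.9930;  exp(−rT) = exp(−0.026·0.25) = 0.9935
N(−d₂) = N(0.29) = 0.6141;  N(−d₁) = N(0.15) = 0.5596
P = 349·0.9935·0.6141 − 339·0.9930·0.5596 = 212.9278 − 188.3765 = 24.5513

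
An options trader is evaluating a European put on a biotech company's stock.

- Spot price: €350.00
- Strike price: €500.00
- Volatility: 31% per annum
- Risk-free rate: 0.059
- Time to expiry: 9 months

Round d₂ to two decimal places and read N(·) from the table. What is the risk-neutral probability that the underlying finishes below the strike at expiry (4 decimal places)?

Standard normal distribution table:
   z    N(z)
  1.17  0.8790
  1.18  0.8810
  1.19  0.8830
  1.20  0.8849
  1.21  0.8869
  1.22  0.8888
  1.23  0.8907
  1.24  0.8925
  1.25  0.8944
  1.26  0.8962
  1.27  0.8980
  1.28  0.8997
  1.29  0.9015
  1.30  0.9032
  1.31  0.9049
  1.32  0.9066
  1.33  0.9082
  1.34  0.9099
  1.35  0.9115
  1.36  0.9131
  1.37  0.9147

0.9032

σ√T = 0.31 × 0.8660 = 0.2685
ln(S/K) + (r + σ²/2)T = ln(350/500) + (0.059 + 0.31²/2)·0.75 = -0.3567 + 0.0803 = -0.2764
d₁ = -0.2764 / 0.2685 = -1.0295 ⇒ -1.03
d₂ = d₁ − σ√T = -1.0295 − 0.2685 = -1.2980 ⇒ -1.30
Risk-neutral Pr[S_T < K] = N(−d₂) = N(1.30) = 0.9032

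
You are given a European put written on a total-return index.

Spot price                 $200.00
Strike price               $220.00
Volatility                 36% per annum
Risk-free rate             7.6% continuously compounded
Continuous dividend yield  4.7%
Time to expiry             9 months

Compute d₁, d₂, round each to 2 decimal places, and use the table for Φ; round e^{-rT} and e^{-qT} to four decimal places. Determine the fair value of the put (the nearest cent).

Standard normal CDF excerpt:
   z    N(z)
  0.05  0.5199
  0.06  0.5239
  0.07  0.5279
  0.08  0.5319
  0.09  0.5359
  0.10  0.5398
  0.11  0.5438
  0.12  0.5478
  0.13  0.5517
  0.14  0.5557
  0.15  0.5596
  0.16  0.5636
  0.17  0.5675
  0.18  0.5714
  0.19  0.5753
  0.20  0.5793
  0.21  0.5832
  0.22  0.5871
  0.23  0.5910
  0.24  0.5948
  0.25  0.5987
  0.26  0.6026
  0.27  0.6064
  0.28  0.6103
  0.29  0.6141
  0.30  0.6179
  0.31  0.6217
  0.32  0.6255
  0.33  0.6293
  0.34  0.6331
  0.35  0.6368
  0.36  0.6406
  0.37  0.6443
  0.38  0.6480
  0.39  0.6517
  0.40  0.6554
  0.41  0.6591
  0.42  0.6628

$32.73

T = 0.75;  σ√T = 0.3118
d₁ = [ln(200/220) + (0.076 − 0.047 + 0.36²/2)·0.75] / 0.3118 = [-0.0953 + 0.0703] / 0.3118 = -0.0801 ≈ -0.08
d₂ = d₁ − σ√T = -0.0801 − 0.3118 = -0.3918 ≈ -0.39
e^(−qT) = e^(−0.047·0.75) = 0.9654;  e^(−rT) = e^(−0.076·0.75) = 0.9446
P = 220·0.9446·N(0.39) − 200·0.9654·N(0.08) = 220·0.9446·0.6517 − 200·0.9654·0.5319 = 135.4311 − 102.6993 = 32.7318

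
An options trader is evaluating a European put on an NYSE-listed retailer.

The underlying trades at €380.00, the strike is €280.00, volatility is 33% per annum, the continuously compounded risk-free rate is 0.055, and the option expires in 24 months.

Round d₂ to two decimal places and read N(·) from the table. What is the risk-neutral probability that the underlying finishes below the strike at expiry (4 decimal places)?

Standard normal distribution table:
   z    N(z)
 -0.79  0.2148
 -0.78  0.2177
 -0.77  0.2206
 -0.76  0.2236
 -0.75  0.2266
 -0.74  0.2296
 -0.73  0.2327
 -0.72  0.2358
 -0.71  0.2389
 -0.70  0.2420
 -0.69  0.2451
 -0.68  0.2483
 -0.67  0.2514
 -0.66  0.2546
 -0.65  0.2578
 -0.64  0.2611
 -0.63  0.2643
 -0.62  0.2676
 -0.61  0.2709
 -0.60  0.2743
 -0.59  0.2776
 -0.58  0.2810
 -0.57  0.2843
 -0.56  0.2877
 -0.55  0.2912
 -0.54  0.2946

σ√T = 0.33 × 1.4142 = 0.4667
d₁ = [ln(380/280) + (0.055 + 0.33²/2)·2] / 0.4667 = [0.3054 + 0.2189] / 0.4667 = 1.1234 ⇒ 1.12
d₂ = d₁ − σ√T = 1.1234 − 0.4667 = 0.6567 ⇒ 0.66
Risk-neutral Pr[S_T < K] = N(−d₂) = N(-0.66) = 0.2546

0.2546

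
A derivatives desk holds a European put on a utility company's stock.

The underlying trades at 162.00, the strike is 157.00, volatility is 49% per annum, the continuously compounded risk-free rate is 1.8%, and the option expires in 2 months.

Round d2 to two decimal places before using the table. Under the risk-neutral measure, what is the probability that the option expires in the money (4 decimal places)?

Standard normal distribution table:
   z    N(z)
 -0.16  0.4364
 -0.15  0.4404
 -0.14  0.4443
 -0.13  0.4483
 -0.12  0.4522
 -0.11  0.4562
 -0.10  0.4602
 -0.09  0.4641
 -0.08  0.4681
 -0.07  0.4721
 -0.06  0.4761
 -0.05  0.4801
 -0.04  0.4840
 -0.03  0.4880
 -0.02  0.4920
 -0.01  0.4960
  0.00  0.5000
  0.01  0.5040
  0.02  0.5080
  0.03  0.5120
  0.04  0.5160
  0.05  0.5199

0.4721

σ√T = 0.49 × 0.4082 = 0.2000
d₁ = [ln(162/157) + (0.018 + ½·0.49²)·0.1667] / (σ√T) = (0.0314 + 0.0230) / 0.2000 = 0.2717 ≈ 0.27
d₂ = 0.2717 − 0.2000 = 0.0717 ≈ 0.07
Risk-neutral Pr[S_T < K] = N(−d₂) = N(-0.07) = 0.4721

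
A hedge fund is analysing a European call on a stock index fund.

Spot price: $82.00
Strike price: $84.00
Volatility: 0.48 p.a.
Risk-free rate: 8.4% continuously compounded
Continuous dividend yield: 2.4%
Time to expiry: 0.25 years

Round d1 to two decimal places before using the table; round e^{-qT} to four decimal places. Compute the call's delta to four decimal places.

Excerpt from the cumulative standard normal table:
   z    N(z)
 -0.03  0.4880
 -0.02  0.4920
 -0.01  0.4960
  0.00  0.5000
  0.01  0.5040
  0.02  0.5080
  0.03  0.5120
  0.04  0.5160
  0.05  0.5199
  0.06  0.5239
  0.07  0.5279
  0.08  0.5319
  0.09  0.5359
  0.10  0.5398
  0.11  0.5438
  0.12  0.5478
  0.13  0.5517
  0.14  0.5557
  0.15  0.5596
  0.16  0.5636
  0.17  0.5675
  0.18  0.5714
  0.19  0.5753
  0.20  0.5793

0.5287

T = 0.25;  σ√T = 0.2400
ln(S/K) + (r − q + σ²/2)T = ln(82/84) + (0.084 − 0.024 + 0.48²/2)·0.25 = -0.0241 + 0.0438 = 0.0197
d₁ = 0.0197 / 0.2400 = 0.0821 → 0.08
N(d₁) = N(0.08) = 0.5319
Δ_call = e^(−qT)·N(d₁) = 0.9940·0.5319 = 0.5287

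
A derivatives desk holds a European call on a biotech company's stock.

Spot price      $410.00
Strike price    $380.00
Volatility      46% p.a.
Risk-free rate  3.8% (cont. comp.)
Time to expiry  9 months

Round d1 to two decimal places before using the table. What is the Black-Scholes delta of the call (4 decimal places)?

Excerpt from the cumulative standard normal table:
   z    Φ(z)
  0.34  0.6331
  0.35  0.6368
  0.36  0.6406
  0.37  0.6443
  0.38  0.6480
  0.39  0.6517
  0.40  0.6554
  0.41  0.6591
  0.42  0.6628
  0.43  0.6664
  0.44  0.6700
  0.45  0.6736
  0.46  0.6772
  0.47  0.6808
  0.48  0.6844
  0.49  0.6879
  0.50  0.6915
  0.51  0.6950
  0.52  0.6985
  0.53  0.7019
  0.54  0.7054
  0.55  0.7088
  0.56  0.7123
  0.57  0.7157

σ√T = 0.46·√0.75 = 0.3984
d₁ = [ln(410/380) + (0.038 + ½·0.46²)·0.75] / (σ√T) = (0.0760 + 0.1079) / 0.3984 = 0.4615 ≈ 0.46
N(d₁) = N(0.46) = 0.6772
Δ_call = N(d₁) = 0.6772

0.6772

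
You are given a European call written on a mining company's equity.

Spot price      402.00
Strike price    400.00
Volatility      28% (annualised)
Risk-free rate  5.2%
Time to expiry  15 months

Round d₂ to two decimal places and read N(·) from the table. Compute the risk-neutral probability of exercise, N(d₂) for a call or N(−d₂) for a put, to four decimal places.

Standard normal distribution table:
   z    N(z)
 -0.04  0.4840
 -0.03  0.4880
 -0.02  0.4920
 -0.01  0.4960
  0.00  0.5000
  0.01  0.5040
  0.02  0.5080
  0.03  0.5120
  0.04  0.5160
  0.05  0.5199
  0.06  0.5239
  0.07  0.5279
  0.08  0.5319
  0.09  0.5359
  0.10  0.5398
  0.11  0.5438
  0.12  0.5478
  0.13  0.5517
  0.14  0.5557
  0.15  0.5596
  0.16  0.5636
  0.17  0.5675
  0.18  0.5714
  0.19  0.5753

0.5279

σ√T = 0.28 × 1.1180 = 0.3130
d₁ = [ln(402/400) + (0.052 + 0.28²/2)·1.25] / 0.3130 = [0.0050 + 0.1140] / 0.3130 = 0.3801 → 0.38
d₂ = d₁ − σ√T = 0.3801 − 0.3130 = 0.0670 → 0.07
Pr(exercise) under Q = N(d₂) = 0.5279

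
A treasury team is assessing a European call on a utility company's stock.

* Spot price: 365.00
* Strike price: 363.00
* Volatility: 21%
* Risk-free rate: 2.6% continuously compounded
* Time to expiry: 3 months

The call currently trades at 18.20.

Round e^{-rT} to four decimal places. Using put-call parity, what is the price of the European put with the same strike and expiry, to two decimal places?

13.84

exp(−rT) = exp(−0.026·0.25) = 0.9935
Put-call parity: C − P = S − K·e^(−rT) = 365 − 363·0.9935 = 365 − 360.6405 = 4.3595
P = C − (C − P) = 18.20 − (4.3595) = 13.8405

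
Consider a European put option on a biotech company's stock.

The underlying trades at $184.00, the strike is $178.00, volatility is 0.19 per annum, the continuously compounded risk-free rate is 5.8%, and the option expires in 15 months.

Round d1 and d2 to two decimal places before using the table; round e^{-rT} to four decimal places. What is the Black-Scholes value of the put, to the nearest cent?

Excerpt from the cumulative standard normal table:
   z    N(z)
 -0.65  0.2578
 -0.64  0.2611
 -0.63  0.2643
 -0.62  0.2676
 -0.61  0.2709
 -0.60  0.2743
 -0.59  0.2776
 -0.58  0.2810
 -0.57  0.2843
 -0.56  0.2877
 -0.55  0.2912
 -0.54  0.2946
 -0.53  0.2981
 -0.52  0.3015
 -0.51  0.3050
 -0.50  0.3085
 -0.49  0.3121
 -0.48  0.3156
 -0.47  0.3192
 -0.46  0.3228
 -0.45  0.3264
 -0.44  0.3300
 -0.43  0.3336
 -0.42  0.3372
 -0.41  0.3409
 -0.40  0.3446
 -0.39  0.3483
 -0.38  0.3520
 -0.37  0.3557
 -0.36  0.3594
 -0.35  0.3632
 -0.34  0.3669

$7.19

T = 1.25;  σ√T = 0.2124
d₁ = [ln(184/178) + (0.058 + 0.19²/2)·1.25] / 0.2124 = [0.0332 + 0.0951] / 0.2124 = 0.6036 which rounds to 0.60
d₂ = d₁ − σ√T = 0.6036 − 0.2124 = 0.3911 which rounds to 0.39
e^(−rT) = e^(−0.058·1.25) = 0.9301
N(−d₂) = N(-0.39) = 0.3483;  N(−d₁) = N(-0.60) = 0.2743
P = 178·0.9301·0.3483 − 184·0.2743 = 57.6638 − 50.4712 = 7.1926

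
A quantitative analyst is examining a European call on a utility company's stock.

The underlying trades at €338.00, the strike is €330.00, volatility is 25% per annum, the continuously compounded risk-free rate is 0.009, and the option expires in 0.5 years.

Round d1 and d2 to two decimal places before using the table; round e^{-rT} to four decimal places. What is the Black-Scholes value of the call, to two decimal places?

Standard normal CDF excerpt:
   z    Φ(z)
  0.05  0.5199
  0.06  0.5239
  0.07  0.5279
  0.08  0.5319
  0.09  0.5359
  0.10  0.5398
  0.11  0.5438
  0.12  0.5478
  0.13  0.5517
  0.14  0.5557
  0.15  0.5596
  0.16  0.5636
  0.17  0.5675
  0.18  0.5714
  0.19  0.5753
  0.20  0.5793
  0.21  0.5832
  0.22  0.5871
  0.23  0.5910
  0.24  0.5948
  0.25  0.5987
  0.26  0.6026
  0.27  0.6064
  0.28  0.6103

T = 0.5;  σ√T = 0.1768
ln(S/K) + (r + σ²/2)T = ln(338/330) + (0.009 + 0.25²/2)·0.5 = 0.0240 + 0.0201 = 0.0441
d₁ = 0.0441 / 0.1768 = 0.2493 → 0.25
d₂ = d₁ − σ√T = 0.2493 − 0.1768 = 0.0726 → 0.07
e^(−rT) = e^(−0.009·0.5) = 0.9955
C = 338·N(0.25) − 330·0.9955·N(0.07) = 338·0.5987 − 330·0.9955·0.5279 = 202.3606 − 173.4231 = 28.9375

€28.94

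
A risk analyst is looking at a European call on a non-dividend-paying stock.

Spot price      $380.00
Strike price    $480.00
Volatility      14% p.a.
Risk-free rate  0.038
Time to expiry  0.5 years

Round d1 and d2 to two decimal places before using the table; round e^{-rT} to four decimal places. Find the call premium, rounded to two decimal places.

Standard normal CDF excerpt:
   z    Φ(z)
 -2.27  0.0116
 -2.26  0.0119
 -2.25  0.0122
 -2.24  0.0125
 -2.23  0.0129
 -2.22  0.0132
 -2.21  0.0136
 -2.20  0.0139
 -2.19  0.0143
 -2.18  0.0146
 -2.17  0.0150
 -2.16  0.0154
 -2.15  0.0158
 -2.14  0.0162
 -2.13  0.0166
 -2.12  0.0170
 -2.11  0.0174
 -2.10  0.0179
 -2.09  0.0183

$0.24

σ√T = 0.14·√0.5 = 0.0990
d₁ = [ln(380/480) + (0.038 + ½·0.14²)·0.5] / (σ√T) = (-0.2336 + 0.0239) / 0.0990 = -2.1184 ≈ -2.12
d₂ = -2.1184 − 0.0990 = -2.2174 ≈ -2.22
e^(−rT) = e^(−0.038·0.5) = 0.9812
N(d₁) = N(-2.12) = 0.0170;  N(d₂) = N(-2.22) = 0.0132
C = 380·0.0170 − 480·0.9812·0.0132 = 6.4600 − 6.2169 = 0.2431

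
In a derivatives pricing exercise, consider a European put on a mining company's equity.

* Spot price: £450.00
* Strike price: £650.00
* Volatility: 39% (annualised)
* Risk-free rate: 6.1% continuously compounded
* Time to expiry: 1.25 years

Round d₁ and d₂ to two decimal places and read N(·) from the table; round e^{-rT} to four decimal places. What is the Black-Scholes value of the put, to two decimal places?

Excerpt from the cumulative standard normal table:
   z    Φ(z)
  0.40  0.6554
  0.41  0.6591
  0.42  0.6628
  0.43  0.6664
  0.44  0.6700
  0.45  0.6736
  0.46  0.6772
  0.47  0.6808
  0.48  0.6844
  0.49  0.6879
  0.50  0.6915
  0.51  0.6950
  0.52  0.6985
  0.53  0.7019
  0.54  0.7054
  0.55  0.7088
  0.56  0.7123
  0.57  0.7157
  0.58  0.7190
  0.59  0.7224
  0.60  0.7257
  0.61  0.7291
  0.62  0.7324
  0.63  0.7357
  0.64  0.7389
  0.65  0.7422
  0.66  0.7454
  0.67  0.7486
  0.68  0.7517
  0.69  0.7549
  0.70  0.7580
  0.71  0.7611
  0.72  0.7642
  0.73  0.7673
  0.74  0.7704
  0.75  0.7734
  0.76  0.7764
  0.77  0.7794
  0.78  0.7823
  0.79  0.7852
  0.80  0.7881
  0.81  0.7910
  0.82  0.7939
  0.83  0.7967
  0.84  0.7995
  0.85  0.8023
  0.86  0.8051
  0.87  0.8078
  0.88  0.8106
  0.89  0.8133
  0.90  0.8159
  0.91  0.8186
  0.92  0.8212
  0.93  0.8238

£186.72

T = 1.25;  σ√T = 0.4360
ln(S/K) + (r + σ²/2)T = ln(450/650) + (0.061 + 0.39²/2)·1.25 = -0.3677 + 0.1713 = -0.1964
d₁ = -0.1964 / 0.4360 = -0.4505 which rounds to -0.45
d₂ = d₁ − σ√T = -0.4505 − 0.4360 = -0.8865 which rounds to -0.89
exp(−rT) = exp(−0.061·1.25) = 0.9266
N(−d₂) = N(0.89) = 0.8133;  N(−d₁) = N(0.45) = 0.6736
P = 650·0.9266·0.8133 − 450·0.6736 = 489.8425 − 303.1200 = 186.7225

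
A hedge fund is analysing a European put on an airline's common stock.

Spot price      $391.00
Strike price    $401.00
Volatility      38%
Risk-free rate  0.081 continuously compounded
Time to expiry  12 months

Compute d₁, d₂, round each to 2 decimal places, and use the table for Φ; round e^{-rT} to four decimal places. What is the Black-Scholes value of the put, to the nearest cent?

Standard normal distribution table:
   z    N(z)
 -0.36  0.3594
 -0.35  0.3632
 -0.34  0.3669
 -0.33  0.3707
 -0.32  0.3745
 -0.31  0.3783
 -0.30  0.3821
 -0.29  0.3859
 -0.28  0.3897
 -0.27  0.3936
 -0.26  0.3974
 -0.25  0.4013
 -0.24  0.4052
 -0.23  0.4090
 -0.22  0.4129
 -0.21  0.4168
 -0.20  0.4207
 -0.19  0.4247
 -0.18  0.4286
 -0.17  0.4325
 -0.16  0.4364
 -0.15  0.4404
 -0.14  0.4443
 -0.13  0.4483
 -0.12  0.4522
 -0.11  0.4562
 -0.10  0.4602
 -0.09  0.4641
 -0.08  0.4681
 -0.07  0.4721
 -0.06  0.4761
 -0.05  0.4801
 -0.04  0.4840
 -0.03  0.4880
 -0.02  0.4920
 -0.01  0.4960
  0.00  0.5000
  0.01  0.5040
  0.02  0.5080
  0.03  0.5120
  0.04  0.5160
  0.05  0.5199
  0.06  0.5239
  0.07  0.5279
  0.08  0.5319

$47.36

σ√T = 0.38 × 1.0000 = 0.3800
d₁ = [ln(391/401) + (0.081 + 0.38²/2)·1] / 0.3800 = [-0.0253 + 0.1532] / 0.3800 = 0.3367 which rounds to 0.34
d₂ = d₁ − σ√T = 0.3367 − 0.3800 = -0.0433 which rounds to -0.04
exp(−rT) = exp(−0.081·1) = 0.9222
N(−d₂) = N(0.04) = 0.5160;  N(−d₁) = N(-0.34) = 0.3669
P = 401·0.9222·0.5160 − 391·0.3669 = 190.8179 − 143.4579 = 47.3600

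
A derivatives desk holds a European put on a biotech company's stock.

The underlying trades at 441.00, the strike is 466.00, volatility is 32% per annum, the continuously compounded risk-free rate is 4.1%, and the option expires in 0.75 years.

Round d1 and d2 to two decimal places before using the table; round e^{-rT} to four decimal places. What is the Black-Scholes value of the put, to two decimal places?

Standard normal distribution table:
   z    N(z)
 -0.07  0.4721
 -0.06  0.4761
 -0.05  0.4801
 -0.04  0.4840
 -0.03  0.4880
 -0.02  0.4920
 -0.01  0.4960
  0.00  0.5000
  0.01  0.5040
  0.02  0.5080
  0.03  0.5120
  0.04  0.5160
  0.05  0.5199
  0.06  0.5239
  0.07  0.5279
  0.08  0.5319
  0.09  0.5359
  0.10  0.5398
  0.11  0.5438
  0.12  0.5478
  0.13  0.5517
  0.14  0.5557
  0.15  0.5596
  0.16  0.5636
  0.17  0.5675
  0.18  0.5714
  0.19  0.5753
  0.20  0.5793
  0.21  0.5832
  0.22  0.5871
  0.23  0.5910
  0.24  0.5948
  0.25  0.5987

T = 0.75;  σ√T = 0.2771
ln(S/K) + (r + σ²/2)T = ln(441/466) + (0.041 + 0.32²/2)·0.75 = -0.0551 + 0.0692 = 0.0140
d₁ = 0.0140 / 0.2771 = 0.0506 ≈ 0.05
d₂ = d₁ − σ√T = 0.0506 − 0.2771 = -0.2266 ≈ -0.23
e^(−rT) = e^(−0.041·0.75) = 0.9697
N(−d₂) = N(0.23) = 0.5910;  N(−d₁) = N(-0.05) = 0.4801
P = 466·0.9697·0.5910 − 441·0.4801 = 267.0612 − 211.7241 = 55.3371

55.34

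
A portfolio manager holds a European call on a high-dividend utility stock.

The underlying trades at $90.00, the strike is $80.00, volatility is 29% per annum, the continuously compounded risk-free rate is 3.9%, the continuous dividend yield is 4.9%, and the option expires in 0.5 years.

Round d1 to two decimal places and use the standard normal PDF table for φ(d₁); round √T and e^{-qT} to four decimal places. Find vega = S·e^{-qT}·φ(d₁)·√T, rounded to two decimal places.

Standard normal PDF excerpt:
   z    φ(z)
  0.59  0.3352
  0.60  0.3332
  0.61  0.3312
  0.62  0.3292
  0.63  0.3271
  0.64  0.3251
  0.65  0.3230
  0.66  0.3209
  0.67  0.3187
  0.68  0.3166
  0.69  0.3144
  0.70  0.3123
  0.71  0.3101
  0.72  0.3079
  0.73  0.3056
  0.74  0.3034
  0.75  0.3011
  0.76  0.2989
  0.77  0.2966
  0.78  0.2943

T = 0.5;  σ√T = 0.2051
d₁ = [ln(90/80) + (0.039 − 0.049 + ½·0.29²)·0.5] / (σ√T) = (0.1178 + 0.0160) / 0.2051 = 0.6525 ≈ 0.65
√T = √0.5 = 0.7071
φ(d₁) = φ(0.65) = 0.3230
e^(−qT) = e^(−0.049·0.5) = 0.9758
vega = S·e^(−qT)·φ(d₁)·√T = 90·0.9758·0.3230·0.7071 = 20.0580

20.06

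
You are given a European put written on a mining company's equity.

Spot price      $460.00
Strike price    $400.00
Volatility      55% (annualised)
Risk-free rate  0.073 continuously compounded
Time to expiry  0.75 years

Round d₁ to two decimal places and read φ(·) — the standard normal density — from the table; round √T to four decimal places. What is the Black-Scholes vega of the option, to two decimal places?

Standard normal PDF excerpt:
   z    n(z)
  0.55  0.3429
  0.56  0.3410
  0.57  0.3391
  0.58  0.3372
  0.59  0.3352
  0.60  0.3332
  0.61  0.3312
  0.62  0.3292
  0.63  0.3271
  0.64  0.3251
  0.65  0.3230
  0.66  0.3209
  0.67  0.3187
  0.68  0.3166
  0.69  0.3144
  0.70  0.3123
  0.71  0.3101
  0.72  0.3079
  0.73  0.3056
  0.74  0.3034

128.67

σ√T = 0.55 × 0.8660 = 0.4763
d₁ = [ln(460/400) + (0.073 + 0.55²/2)·0.75] / 0.4763 = [0.1398 + 0.1682] / 0.4763 = 0.6465 ≈ 0.65
√T = √0.75 = 0.8660
φ(d₁) = φ(0.65) = 0.3230
vega = S·φ(d₁)·√T = 460·0.3230·0.8660 = 128.6703
(Call and put vega coincide under Black-Scholes.)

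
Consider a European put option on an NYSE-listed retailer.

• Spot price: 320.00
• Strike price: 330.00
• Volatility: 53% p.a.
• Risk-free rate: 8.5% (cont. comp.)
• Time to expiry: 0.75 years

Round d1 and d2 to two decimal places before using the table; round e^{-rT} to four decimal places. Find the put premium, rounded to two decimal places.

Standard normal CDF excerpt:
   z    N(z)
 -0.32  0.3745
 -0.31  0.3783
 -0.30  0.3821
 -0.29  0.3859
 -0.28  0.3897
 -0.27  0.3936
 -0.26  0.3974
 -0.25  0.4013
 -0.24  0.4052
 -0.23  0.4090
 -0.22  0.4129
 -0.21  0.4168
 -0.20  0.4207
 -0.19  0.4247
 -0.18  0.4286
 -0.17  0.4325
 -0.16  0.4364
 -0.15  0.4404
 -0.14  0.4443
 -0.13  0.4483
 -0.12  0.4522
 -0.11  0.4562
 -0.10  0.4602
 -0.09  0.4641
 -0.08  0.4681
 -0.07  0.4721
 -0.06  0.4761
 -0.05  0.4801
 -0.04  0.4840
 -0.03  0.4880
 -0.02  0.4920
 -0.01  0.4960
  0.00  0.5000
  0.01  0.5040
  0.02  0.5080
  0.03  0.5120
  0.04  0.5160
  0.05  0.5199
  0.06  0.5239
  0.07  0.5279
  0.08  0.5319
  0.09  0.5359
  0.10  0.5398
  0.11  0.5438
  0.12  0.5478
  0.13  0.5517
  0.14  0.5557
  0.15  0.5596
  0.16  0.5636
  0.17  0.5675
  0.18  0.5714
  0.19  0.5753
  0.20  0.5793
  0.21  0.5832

52.22

σ√T = 0.53 × 0.8660 = 0.4590
d₁ = [ln(320/330) + (0.085 + 0.53²/2)·0.75] / 0.4590 = [-0.0308 + 0.1691] / 0.4590 = 0.3013 ≈ 0.30
d₂ = d₁ − σ√T = 0.3013 − 0.4590 = -0.1576 ≈ -0.16
e^(−rT) = e^(−0.085·0.75) = 0.9382
N(−d₂) = N(0.16) = 0.5636;  N(−d₁) = N(-0.30) = 0.3821
P = 330·0.9382·0.5636 − 320·0.3821 = 174.4939 − 122.2720 = 52.2219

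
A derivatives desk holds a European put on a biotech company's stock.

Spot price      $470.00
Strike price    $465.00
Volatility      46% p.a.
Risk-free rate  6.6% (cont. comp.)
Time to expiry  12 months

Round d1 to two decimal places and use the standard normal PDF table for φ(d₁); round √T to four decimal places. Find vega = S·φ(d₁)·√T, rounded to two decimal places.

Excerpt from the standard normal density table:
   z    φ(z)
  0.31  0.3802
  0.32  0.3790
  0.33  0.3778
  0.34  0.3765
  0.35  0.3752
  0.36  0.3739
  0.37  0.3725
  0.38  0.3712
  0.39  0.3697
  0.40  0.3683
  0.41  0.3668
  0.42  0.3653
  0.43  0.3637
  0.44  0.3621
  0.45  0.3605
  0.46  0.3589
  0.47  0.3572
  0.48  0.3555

173.10

σ√T = 0.46 × 1.0000 = 0.4600
d₁ = [ln(470/465) + (0.066 + 0.46²/2)·1] / 0.4600 = [0.0107 + 0.1718] / 0.4600 = 0.3967 which rounds to 0.40
√T = √1 = 1.0000
φ(d₁) = φ(0.40) = 0.3683
vega = S·φ(d₁)·√T = 470·0.3683·1.0000 = 173.1010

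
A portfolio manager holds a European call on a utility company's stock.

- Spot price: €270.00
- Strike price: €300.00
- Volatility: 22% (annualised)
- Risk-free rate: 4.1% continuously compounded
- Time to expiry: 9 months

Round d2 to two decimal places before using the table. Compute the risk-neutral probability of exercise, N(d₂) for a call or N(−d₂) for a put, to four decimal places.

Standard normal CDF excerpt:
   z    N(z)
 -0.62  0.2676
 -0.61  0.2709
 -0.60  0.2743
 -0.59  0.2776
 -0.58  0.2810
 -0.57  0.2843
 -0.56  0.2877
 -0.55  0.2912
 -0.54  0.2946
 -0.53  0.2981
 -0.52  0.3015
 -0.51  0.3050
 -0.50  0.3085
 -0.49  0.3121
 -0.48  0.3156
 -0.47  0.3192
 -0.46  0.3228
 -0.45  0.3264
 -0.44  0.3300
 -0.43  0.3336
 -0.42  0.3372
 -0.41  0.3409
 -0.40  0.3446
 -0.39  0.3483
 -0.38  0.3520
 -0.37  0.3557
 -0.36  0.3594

σ√T = 0.22·√0.75 = 0.1905
d₁ = [ln(270/300) + (0.041 + 0.22²/2)·0.75] / 0.1905 = [-0.1054 + 0.0489] / 0.1905 = -0.2963 ≈ -0.30
d₂ = d₁ − σ√T = -0.2963 − 0.1905 = -0.4869 ≈ -0.49
Risk-neutral Pr[S_T > K] = N(d₂) = N(-0.49) = 0.3121

0.3121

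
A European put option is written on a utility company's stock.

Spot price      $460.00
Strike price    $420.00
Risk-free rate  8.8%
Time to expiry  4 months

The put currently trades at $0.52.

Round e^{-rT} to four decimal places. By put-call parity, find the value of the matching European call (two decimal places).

e^(−rT) = e^(−0.088·0.3333) = 0.9711
Put-call parity: C − P = S − K·e^(−rT) = 460 − 420·0.9711 = 460 − 407.8620 = 52.1380
C = P + (C − P) = 0.52 + (52.1380) = 52.6580

$52.66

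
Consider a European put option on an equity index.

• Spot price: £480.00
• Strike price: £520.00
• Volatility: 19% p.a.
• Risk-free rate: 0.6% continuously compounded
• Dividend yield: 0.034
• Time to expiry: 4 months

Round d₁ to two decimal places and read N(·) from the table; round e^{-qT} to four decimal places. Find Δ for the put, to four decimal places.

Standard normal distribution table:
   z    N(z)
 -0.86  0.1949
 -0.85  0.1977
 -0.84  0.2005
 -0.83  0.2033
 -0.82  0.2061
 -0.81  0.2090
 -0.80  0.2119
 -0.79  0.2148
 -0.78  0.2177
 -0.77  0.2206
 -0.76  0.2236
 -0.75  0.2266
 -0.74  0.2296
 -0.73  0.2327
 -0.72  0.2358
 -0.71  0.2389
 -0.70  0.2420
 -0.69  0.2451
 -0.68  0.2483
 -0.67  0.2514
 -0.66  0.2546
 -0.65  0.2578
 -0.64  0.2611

-0.7676

T = 0.3333;  σ√T = 0.1097
ln(S/K) + (r − q + σ²/2)T = ln(480/520) + (0.006 − 0.034 + 0.19²/2)·0.3333 = -0.0800 − 0.0033 = -0.0834
d₁ = -0.0834 / 0.1097 = -0.7599 ≈ -0.76
N(d₁) = N(-0.76) = 0.2236
Δ_put = exp(−qT)·(N(d₁) − 1) = 0.9887·(0.2236 − 1) = -0.7676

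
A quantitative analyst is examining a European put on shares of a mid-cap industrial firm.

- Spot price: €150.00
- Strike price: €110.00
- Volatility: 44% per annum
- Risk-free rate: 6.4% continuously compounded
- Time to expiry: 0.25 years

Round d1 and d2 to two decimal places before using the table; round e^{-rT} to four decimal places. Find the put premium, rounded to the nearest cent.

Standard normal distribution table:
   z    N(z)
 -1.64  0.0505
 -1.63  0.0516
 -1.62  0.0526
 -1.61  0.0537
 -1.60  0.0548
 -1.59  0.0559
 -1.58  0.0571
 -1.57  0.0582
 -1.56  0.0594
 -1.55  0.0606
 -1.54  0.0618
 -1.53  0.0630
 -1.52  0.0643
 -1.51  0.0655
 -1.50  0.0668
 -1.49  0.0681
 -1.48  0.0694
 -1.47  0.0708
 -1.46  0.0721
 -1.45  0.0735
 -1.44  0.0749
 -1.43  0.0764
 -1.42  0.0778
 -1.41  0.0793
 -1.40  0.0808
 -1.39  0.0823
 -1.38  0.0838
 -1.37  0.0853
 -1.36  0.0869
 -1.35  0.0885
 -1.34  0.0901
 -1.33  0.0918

σ√T = 0.44 × 0.5000 = 0.2200
d₁ = [ln(150/110) + (0.064 + 0.44²/2)·0.25] / 0.2200 = [0.3102 + 0.0402] / 0.2200 = 1.5925 which rounds to 1.59
d₂ = d₁ − σ√T = 1.5925 − 0.2200 = 1.3725 which rounds to 1.37
e^(−rT) = e^(−0.064·0.25) = 0.9841
N(−d₂) = N(-1.37) = 0.0853;  N(−d₁) = N(-1.59) = 0.0559
P = 110·0.9841·0.0853 − 150·0.0559 = 9.2338 − 8.3850 = 0.8488

€0.85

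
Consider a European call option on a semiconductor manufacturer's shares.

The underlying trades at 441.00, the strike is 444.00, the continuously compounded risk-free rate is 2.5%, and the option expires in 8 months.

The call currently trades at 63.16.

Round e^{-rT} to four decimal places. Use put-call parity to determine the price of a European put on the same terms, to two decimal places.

exp(−rT) = exp(−0.025·0.6667) = 0.9835
Put-call parity: C − P = S − K·e^(−rT) = 441 − 444·0.9835 = 441 − 436.6740 = 4.3260
P = C − (C − P) = 63.16 − (4.3260) = 58.8340

58.83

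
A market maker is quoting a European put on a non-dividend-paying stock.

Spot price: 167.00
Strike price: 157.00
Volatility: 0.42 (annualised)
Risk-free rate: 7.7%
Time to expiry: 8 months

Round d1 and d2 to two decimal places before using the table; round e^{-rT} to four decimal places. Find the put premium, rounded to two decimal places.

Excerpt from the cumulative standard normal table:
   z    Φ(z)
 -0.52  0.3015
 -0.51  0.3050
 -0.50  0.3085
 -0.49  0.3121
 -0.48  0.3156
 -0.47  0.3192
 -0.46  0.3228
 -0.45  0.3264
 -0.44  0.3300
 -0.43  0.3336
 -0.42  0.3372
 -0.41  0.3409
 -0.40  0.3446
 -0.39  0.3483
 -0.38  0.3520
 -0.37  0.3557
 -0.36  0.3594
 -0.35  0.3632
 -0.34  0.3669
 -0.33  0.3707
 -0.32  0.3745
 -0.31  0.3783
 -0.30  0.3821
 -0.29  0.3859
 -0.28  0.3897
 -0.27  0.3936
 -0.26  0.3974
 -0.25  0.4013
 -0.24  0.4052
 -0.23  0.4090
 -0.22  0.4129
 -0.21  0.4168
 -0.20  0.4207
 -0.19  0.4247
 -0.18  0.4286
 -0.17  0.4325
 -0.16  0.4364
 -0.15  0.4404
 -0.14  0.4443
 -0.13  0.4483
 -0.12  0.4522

σ√T = 0.42·√0.6667 = 0.3429
d₁ = [ln(167/157) + (0.077 + ½·0.42²)·0.6667] / (σ√T) = (0.0617 + 0.1101) / 0.3429 = 0.5012 ≈ 0.50
d₂ = 0.5012 − 0.3429 = 0.1583 ≈ 0.16
e^(−rT) = e^(−0.077·0.6667) = 0.9500
N(−d₂) = N(-0.16) = 0.4364;  N(−d₁) = N(-0.50) = 0.3085
P = 157·0.9500·0.4364 − 167·0.3085 = 65.0891 − 51.5195 = 13.5696

13.57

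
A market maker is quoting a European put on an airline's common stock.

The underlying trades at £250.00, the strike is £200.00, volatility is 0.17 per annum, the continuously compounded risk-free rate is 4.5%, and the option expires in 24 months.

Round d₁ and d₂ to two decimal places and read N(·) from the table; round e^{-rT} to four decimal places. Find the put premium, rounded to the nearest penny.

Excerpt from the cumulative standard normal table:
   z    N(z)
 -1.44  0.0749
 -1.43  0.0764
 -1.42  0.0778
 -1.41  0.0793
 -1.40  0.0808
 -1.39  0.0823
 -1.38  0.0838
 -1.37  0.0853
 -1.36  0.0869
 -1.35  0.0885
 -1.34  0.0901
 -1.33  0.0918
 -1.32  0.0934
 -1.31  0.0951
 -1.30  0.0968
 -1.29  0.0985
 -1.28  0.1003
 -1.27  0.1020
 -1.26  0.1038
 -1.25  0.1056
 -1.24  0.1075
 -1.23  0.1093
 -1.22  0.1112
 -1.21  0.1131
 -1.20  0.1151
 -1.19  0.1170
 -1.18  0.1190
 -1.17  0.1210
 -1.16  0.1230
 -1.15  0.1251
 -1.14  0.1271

T = 2;  σ√T = 0.2404
ln(S/K) + (r + σ²/2)T = ln(250/200) + (0.045 + 0.17²/2)·2 = 0.2231 + 0.1189 = 0.3420
d₁ = 0.3420 / 0.2404 = 1.4227 → 1.42
d₂ = d₁ − σ√T = 1.4227 − 0.2404 = 1.1823 → 1.18
exp(−rT) = exp(−0.045·2) = 0.9139
N(−d₂) = N(-1.18) = 0.1190;  N(−d₁) = N(-1.42) = 0.0778
P = 200·0.9139·0.1190 − 250·0.0778 = 21.7508 − 19.4500 = 2.3008

£2.30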